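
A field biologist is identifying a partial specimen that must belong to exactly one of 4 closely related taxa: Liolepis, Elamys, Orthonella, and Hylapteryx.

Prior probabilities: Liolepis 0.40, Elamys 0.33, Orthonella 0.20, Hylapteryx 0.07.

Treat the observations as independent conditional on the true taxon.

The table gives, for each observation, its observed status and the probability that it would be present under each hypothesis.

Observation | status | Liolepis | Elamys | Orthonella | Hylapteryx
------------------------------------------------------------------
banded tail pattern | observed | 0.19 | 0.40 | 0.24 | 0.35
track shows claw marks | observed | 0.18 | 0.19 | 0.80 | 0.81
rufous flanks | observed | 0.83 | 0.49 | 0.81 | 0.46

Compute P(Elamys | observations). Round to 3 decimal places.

0.192

By Bayes' rule with conditional independence, the unnormalized weight for each hypothesis is prior × ∏ likelihoods:
  Liolepis: 0.40 × 0.19 × 0.18 × 0.83 = 0.011354
  Elamys: 0.33 × 0.40 × 0.19 × 0.49 = 0.012289
  Orthonella: 0.20 × 0.24 × 0.80 × 0.81 = 0.031104
  Hylapteryx: 0.07 × 0.35 × 0.81 × 0.46 = 0.0091287
Normalizing constant Z = 0.011354 + 0.012289 + 0.031104 + 0.0091287 = 0.063876.
P(Elamys | evidence) = 0.012289 / 0.063876 ≈ 0.192.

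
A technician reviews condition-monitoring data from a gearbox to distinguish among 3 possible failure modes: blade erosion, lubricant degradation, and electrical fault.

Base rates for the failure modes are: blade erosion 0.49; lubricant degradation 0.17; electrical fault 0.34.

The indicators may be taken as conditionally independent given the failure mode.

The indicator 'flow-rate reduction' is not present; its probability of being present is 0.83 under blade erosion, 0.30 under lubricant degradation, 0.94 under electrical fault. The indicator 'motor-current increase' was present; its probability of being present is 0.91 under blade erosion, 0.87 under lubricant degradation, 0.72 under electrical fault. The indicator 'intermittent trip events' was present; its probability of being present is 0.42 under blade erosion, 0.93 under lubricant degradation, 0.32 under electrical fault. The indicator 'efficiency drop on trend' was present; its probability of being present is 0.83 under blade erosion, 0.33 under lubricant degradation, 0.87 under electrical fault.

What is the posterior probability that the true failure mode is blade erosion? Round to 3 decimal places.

For each hypothesis, the unnormalized posterior weight is prior × product of the indicator likelihoods (using 1 − P(present | H) for each absent indicator):
  blade erosion: 0.49 × (1 − 0.83) × 0.91 × 0.42 × 0.83 = 0.026425
  lubricant degradation: 0.17 × (1 − 0.30) × 0.87 × 0.93 × 0.33 = 0.031773
  electrical fault: 0.34 × (1 − 0.94) × 0.72 × 0.32 × 0.87 = 0.0040891
Marginal likelihood of the evidence = 0.062287.
P(blade erosion | evidence) = 0.026425 / 0.062287 ≈ 0.424.

0.424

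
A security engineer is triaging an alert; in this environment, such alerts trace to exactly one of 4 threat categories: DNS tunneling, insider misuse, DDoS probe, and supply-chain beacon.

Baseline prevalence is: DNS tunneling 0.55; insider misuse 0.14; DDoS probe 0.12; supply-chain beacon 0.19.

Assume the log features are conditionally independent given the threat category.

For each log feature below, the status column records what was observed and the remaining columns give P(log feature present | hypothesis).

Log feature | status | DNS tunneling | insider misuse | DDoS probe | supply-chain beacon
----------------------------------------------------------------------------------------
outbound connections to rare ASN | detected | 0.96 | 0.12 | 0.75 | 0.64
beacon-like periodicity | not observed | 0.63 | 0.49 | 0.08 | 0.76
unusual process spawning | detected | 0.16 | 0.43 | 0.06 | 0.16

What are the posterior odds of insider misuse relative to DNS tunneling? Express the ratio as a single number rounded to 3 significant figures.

The normalizing constant cancels in an odds ratio, so compute prior × likelihood for the two hypotheses only (using 1 − P(present | H) for each absent log feature):
  insider misuse: 0.14 × 0.12 × (1 − 0.49) × 0.43 = 0.0036842
  DNS tunneling: 0.55 × 0.96 × (1 − 0.63) × 0.16 = 0.031258
Posterior odds = 0.0036842 / 0.031258 ≈ 0.118.

0.118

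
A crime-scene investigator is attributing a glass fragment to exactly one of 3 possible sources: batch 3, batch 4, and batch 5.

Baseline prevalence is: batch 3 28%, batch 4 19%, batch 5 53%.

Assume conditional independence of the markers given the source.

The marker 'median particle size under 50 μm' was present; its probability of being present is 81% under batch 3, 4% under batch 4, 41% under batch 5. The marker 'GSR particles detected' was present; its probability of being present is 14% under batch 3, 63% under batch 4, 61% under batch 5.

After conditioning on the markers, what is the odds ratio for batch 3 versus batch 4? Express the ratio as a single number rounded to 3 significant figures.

6.63

The normalizing constant cancels in an odds ratio, so compute prior × likelihood for the two hypotheses only:
  batch 3: 0.28 × 0.81 × 0.14 = 0.031752
  batch 4: 0.19 × 0.04 × 0.63 = 0.004788
Odds(batch 3 : batch 4) = 0.031752 / 0.004788 ≈ 6.63.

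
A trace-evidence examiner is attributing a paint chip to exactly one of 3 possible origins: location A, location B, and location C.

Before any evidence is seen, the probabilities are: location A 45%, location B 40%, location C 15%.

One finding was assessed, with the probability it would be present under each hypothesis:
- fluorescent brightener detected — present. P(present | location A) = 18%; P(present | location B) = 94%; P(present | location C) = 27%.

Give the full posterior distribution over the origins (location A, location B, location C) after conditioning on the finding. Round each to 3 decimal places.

For each hypothesis, the unnormalized posterior weight is prior × likelihood:
  location A: 0.45 × 0.18 = 0.081
  location B: 0.40 × 0.94 = 0.376
  location C: 0.15 × 0.27 = 0.0405
The unnormalized weights sum to 0.4975.
P(location A | evidence) = 0.081 / 0.4975 ≈ 0.163
P(location B | evidence) = 0.376 / 0.4975 ≈ 0.756
P(location C | evidence) = 0.0405 / 0.4975 ≈ 0.081

0.163, 0.756, 0.081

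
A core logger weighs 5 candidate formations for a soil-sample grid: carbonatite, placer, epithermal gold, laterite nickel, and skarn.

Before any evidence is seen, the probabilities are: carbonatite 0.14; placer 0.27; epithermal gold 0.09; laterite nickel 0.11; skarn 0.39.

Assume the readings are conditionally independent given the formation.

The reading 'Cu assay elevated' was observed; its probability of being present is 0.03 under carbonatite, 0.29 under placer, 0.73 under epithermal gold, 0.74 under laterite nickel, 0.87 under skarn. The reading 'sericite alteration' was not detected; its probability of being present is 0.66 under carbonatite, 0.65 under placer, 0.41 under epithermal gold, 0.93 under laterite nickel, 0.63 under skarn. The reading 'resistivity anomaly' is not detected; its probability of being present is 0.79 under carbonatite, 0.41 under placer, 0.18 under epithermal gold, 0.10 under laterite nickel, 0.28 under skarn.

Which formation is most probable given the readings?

skarn

By Bayes' rule with conditional independence, the unnormalized weight for each hypothesis is prior × ∏ likelihoods (using 1 − P(present | H) for each absent reading):
  carbonatite: 0.14 × 0.03 × (1 − 0.66) × (1 − 0.79) = 0.00029988
  placer: 0.27 × 0.29 × (1 − 0.65) × (1 − 0.41) = 0.016169
  epithermal gold: 0.09 × 0.73 × (1 − 0.41) × (1 − 0.18) = 0.031786
  laterite nickel: 0.11 × 0.74 × (1 − 0.93) × (1 − 0.10) = 0.0051282
  skarn: 0.39 × 0.87 × (1 − 0.63) × (1 − 0.28) = 0.09039
The unnormalized weights sum to 0.14377.
P(carbonatite | evidence) ≈ 0.00029988 / 0.14377 ≈ 0.002
P(placer | evidence) ≈ 0.016169 / 0.14377 ≈ 0.112
P(epithermal gold | evidence) ≈ 0.031786 / 0.14377 ≈ 0.221
P(laterite nickel | evidence) ≈ 0.0051282 / 0.14377 ≈ 0.036
P(skarn | evidence) ≈ 0.09039 / 0.14377 ≈ 0.629
The largest is 0.629, so skarn is most probable.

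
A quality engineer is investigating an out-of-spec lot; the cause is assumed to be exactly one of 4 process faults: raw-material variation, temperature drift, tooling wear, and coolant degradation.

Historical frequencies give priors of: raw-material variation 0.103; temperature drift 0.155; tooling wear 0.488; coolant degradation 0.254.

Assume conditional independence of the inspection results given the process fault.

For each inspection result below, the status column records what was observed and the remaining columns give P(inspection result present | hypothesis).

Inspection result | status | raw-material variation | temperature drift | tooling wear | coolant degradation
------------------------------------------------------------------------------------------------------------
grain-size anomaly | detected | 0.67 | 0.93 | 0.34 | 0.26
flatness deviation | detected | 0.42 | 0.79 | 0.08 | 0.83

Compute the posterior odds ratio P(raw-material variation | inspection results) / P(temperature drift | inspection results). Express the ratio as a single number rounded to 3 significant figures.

Unnormalized posterior weight (prior times the inspection result likelihoods) for each of the two hypotheses:
  raw-material variation: 0.103 × 0.67 × 0.42 = 0.028984
  temperature drift: 0.155 × 0.93 × 0.79 = 0.11388
Posterior odds = 0.028984 / 0.11388 ≈ 0.255.

0.255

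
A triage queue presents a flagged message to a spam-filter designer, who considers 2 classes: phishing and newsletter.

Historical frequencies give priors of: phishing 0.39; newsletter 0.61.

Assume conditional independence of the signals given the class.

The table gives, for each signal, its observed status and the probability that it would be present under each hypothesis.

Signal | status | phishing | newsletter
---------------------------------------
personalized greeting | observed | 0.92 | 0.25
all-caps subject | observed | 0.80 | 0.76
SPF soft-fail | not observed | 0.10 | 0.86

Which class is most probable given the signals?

Multiply each prior by the joint likelihood of the signal pattern (using 1 − P(present | H) for each absent signal):
  phishing: 0.39 × 0.92 × 0.80 × (1 − 0.10) = 0.25834
  newsletter: 0.61 × 0.25 × 0.76 × (1 − 0.86) = 0.016226
Normalizing constant Z = 0.25834 + 0.016226 = 0.27456.
P(phishing | evidence) ≈ 0.25834 / 0.27456 ≈ 0.941
P(newsletter | evidence) ≈ 0.016226 / 0.27456 ≈ 0.059
The largest is 0.941, so phishing is most probable.

phishing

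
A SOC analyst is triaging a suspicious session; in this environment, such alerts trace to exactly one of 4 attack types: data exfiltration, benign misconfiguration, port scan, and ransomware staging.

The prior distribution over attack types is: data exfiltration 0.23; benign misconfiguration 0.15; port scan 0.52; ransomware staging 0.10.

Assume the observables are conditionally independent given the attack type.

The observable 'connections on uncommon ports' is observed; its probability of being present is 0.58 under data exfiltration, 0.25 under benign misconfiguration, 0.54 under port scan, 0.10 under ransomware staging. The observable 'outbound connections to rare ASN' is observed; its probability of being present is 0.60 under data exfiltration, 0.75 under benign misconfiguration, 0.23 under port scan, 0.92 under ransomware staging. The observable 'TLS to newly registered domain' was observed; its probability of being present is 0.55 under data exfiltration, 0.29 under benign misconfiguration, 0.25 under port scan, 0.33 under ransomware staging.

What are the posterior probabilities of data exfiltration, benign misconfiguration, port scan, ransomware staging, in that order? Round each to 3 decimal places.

Multiply each prior by the joint likelihood of the observable pattern:
  data exfiltration: 0.23 × 0.58 × 0.60 × 0.55 = 0.044022
  benign misconfiguration: 0.15 × 0.25 × 0.75 × 0.29 = 0.0081562
  port scan: 0.52 × 0.54 × 0.23 × 0.25 = 0.016146
  ransomware staging: 0.10 × 0.10 × 0.92 × 0.33 = 0.003036
Marginal likelihood of the evidence = 0.07136.
P(data exfiltration | evidence) = 0.044022 / 0.07136 ≈ 0.617
P(benign misconfiguration | evidence) = 0.0081562 / 0.07136 ≈ 0.114
P(port scan | evidence) = 0.016146 / 0.07136 ≈ 0.226
P(ransomware staging | evidence) = 0.003036 / 0.07136 ≈ 0.043

0.617, 0.114, 0.226, 0.043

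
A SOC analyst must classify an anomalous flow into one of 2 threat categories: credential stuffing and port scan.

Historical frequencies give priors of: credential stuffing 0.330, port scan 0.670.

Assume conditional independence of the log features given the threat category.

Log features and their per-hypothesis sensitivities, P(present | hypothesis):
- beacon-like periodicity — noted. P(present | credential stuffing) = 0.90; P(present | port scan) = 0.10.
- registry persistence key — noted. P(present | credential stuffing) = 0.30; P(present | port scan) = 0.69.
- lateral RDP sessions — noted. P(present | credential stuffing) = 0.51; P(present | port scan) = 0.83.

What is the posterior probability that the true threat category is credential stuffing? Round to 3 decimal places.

For each hypothesis, the unnormalized posterior weight is prior × product of the log feature likelihoods:
  credential stuffing: 0.330 × 0.90 × 0.30 × 0.51 = 0.045441
  port scan: 0.670 × 0.10 × 0.69 × 0.83 = 0.038371
Normalizing constant Z = 0.045441 + 0.038371 = 0.083812.
P(credential stuffing | evidence) = 0.045441 / 0.083812 ≈ 0.542.

0.542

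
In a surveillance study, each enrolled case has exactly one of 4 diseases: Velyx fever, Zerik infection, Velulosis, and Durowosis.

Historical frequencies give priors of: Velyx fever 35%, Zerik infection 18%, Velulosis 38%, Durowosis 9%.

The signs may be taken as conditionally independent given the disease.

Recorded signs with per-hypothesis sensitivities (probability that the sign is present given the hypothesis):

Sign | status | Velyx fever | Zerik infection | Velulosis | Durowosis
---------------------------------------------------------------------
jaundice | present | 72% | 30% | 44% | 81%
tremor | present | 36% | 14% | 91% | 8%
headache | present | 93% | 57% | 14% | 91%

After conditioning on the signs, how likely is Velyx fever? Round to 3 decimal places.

Multiply each prior by the joint likelihood of the sign pattern:
  Velyx fever: 0.35 × 0.72 × 0.36 × 0.93 = 0.08437
  Zerik infection: 0.18 × 0.30 × 0.14 × 0.57 = 0.0043092
  Velulosis: 0.38 × 0.44 × 0.91 × 0.14 = 0.021301
  Durowosis: 0.09 × 0.81 × 0.08 × 0.91 = 0.0053071
The unnormalized weights sum to 0.11529.
P(Velyx fever | evidence) = 0.08437 / 0.11529 ≈ 0.732.

0.732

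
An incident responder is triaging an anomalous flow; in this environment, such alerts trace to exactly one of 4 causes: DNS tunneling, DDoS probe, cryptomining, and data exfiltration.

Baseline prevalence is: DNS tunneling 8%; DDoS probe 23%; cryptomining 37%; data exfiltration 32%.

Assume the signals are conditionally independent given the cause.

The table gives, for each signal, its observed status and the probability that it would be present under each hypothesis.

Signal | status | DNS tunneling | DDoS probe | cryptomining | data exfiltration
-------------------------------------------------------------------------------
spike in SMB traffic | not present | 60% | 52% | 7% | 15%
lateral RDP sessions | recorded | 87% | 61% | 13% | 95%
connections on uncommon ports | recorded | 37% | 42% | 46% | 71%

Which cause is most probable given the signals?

For each hypothesis, the unnormalized posterior weight is prior × product of the signal likelihoods (using 1 − P(present | H) for each absent signal):
  DNS tunneling: 0.08 × (1 − 0.60) × 0.87 × 0.37 = 0.010301
  DDoS probe: 0.23 × (1 − 0.52) × 0.61 × 0.42 = 0.028284
  cryptomining: 0.37 × (1 − 0.07) × 0.13 × 0.46 = 0.020577
  data exfiltration: 0.32 × (1 − 0.15) × 0.95 × 0.71 = 0.18346
Normalizing constant Z = 0.010301 + 0.028284 + 0.020577 + 0.18346 = 0.24263.
P(DNS tunneling | evidence) ≈ 0.010301 / 0.24263 ≈ 0.042
P(DDoS probe | evidence) ≈ 0.028284 / 0.24263 ≈ 0.117
P(cryptomining | evidence) ≈ 0.020577 / 0.24263 ≈ 0.085
P(data exfiltration | evidence) ≈ 0.18346 / 0.24263 ≈ 0.756
The largest is 0.756, so data exfiltration is most probable.

data exfiltration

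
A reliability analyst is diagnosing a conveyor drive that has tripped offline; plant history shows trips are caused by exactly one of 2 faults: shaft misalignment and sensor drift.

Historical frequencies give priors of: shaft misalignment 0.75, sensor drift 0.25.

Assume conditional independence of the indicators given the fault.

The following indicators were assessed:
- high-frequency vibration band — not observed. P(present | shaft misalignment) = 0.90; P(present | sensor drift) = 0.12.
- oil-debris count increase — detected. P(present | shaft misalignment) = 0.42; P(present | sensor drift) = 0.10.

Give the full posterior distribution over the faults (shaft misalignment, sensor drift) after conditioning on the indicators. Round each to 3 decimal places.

0.589, 0.411

For each hypothesis, the unnormalized posterior weight is prior × product of the indicator likelihoods (using 1 − P(present | H) for each absent indicator):
  shaft misalignment: 0.75 × (1 − 0.90) × 0.42 = 0.0315
  sensor drift: 0.25 × (1 − 0.12) × 0.10 = 0.022
Marginal likelihood of the evidence = 0.0535.
P(shaft misalignment | evidence) = 0.0315 / 0.0535 ≈ 0.589
P(sensor drift | evidence) = 0.022 / 0.0535 ≈ 0.411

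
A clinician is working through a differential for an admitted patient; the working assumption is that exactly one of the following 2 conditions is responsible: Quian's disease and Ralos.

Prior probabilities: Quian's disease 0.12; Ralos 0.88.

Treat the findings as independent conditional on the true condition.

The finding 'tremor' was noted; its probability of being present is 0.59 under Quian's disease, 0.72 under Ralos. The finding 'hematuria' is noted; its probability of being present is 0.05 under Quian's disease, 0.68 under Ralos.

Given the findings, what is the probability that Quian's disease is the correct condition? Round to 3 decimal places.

0.008

Multiply each prior by the joint likelihood of the evidence pattern:
  Quian's disease: 0.12 × 0.59 × 0.05 = 0.00354
  Ralos: 0.88 × 0.72 × 0.68 = 0.43085
Normalizing constant Z = 0.00354 + 0.43085 = 0.43439.
P(Quian's disease | evidence) = 0.00354 / 0.43439 ≈ 0.008.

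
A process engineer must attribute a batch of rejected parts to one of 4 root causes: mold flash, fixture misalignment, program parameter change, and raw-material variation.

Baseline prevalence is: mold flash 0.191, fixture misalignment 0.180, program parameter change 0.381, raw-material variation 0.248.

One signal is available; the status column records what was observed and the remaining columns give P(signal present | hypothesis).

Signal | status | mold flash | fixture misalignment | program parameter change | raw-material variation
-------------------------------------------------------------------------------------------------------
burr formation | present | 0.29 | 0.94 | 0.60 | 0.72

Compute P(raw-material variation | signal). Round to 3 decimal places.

Multiply each prior by the likelihood of the signal:
  mold flash: 0.191 × 0.29 = 0.05539
  fixture misalignment: 0.180 × 0.94 = 0.1692
  program parameter change: 0.381 × 0.60 = 0.2286
  raw-material variation: 0.248 × 0.72 = 0.17856
The unnormalized weights sum to 0.63175.
P(raw-material variation | evidence) = 0.17856 / 0.63175 ≈ 0.283.

0.283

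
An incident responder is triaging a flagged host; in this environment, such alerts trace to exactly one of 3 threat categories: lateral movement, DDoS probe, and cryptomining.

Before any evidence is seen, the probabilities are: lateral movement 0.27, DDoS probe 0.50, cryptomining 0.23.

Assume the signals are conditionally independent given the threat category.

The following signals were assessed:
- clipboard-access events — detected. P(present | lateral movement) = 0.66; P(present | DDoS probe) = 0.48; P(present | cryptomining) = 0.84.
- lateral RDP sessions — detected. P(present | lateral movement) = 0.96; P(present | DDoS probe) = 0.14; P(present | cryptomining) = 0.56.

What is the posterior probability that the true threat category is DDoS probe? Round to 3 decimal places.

0.107

For each hypothesis, the unnormalized posterior weight is prior × product of the signal likelihoods:
  lateral movement: 0.27 × 0.66 × 0.96 = 0.17107
  DDoS probe: 0.50 × 0.48 × 0.14 = 0.0336
  cryptomining: 0.23 × 0.84 × 0.56 = 0.10819
Marginal likelihood of the evidence = 0.31286.
P(DDoS probe | evidence) = 0.0336 / 0.31286 ≈ 0.107.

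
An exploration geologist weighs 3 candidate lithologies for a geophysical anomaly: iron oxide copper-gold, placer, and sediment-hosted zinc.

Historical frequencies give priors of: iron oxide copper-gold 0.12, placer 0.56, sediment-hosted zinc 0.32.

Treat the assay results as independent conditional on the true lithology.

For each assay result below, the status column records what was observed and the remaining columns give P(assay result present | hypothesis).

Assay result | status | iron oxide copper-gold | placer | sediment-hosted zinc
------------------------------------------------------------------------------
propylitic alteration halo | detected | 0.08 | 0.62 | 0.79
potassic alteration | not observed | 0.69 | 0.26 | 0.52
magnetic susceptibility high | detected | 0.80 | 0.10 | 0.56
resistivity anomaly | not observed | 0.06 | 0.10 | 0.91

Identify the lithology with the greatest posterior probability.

Multiply each prior by the joint likelihood of the assay result pattern (using 1 − P(present | H) for each absent assay result):
  iron oxide copper-gold: 0.12 × 0.08 × (1 − 0.69) × 0.80 × (1 − 0.06) = 0.002238
  placer: 0.56 × 0.62 × (1 − 0.26) × 0.10 × (1 − 0.10) = 0.023124
  sediment-hosted zinc: 0.32 × 0.79 × (1 − 0.52) × 0.56 × (1 − 0.91) = 0.0061157
Marginal likelihood of the evidence = 0.031477.
P(iron oxide copper-gold | evidence) ≈ 0.002238 / 0.031477 ≈ 0.071
P(placer | evidence) ≈ 0.023124 / 0.031477 ≈ 0.735
P(sediment-hosted zinc | evidence) ≈ 0.0061157 / 0.031477 ≈ 0.194
The largest is 0.735, so placer is most probable.

placer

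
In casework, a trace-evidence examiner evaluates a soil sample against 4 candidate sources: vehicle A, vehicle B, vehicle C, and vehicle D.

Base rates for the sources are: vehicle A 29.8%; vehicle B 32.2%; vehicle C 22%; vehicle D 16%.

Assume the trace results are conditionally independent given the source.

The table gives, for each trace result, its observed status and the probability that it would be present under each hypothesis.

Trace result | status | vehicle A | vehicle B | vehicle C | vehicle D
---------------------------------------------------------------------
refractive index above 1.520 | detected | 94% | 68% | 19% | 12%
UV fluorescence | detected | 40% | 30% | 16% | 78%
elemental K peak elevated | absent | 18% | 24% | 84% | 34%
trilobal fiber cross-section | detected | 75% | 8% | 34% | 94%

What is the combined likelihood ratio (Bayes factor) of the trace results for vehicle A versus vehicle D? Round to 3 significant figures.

3.98

Joint likelihood of the trace result pattern under each hypothesis (using 1 − P(present | H) for each absent trace result):
  vehicle A: 0.94 × 0.40 × (1 − 0.18) × 0.75 = 0.23124
  vehicle D: 0.12 × 0.78 × (1 − 0.34) × 0.94 = 0.058069
Bayes factor = 0.23124 / 0.058069 ≈ 3.98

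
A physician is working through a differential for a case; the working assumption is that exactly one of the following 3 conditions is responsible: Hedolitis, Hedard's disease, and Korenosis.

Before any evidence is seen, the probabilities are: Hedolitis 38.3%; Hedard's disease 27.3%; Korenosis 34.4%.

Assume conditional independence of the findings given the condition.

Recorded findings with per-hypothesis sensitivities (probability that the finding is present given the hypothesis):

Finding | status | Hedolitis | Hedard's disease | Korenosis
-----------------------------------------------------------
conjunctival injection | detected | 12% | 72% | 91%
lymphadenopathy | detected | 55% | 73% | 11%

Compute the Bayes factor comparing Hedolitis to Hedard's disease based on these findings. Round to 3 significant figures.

Take the product of per-finding likelihoods under each hypothesis, then divide.
  Hedolitis: 0.12 × 0.55 = 0.066
  Hedard's disease: 0.72 × 0.73 = 0.5256
Bayes factor = 0.066 / 0.5256 ≈ 0.126

0.126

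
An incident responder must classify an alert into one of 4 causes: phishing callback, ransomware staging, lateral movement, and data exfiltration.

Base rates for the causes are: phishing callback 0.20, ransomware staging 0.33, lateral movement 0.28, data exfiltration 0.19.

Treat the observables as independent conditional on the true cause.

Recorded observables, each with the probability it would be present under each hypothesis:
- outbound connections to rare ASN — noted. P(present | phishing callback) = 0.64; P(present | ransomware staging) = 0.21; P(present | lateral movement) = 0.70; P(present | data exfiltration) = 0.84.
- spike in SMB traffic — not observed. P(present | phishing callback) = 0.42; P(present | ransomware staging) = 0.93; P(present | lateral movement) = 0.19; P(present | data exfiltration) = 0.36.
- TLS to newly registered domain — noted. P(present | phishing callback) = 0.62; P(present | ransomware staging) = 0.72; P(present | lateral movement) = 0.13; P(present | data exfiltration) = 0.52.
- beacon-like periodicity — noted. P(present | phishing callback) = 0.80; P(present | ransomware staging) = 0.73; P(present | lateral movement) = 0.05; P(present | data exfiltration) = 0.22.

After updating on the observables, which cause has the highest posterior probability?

For each hypothesis, the unnormalized posterior weight is prior × product of the observable likelihoods (using 1 − P(present | H) for each absent observable):
  phishing callback: 0.20 × 0.64 × (1 − 0.42) × 0.62 × 0.80 = 0.036823
  ransomware staging: 0.33 × 0.21 × (1 − 0.93) × 0.72 × 0.73 = 0.0025497
  lateral movement: 0.28 × 0.70 × (1 − 0.19) × 0.13 × 0.05 = 0.0010319
  data exfiltration: 0.19 × 0.84 × (1 − 0.36) × 0.52 × 0.22 = 0.011685
The unnormalized weights sum to 0.05209.
P(phishing callback | evidence) ≈ 0.036823 / 0.05209 ≈ 0.707
P(ransomware staging | evidence) ≈ 0.0025497 / 0.05209 ≈ 0.049
P(lateral movement | evidence) ≈ 0.0010319 / 0.05209 ≈ 0.020
P(data exfiltration | evidence) ≈ 0.011685 / 0.05209 ≈ 0.224
The largest is 0.707, so phishing callback is most probable.

phishing callback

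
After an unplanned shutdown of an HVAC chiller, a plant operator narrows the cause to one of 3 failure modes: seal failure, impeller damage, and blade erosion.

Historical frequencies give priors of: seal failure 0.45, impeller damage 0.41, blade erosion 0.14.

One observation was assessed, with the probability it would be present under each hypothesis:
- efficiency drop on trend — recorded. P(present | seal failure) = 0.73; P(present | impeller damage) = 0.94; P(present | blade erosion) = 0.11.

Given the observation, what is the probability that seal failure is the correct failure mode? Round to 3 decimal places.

0.450

For each hypothesis, the unnormalized posterior weight is prior × likelihood:
  seal failure: 0.45 × 0.73 = 0.3285
  impeller damage: 0.41 × 0.94 = 0.3854
  blade erosion: 0.14 × 0.11 = 0.0154
The unnormalized weights sum to 0.7293.
P(seal failure | evidence) = 0.3285 / 0.7293 ≈ 0.450.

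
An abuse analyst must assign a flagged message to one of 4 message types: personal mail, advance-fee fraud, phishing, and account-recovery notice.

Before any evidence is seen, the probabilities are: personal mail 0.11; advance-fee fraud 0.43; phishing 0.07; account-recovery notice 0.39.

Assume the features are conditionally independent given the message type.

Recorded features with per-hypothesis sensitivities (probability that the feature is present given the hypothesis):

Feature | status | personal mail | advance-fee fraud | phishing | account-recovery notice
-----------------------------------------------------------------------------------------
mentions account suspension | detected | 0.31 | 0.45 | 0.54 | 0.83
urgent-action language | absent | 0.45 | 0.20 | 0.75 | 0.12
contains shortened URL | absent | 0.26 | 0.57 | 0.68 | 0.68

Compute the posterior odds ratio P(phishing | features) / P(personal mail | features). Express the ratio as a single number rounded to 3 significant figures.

0.218

Posterior odds equal prior odds times the likelihood ratio; only the two competing hypotheses matter (using 1 − P(present | H) for each absent feature).
  phishing: 0.07 × 0.54 × (1 − 0.75) × (1 − 0.68) = 0.003024
  personal mail: 0.11 × 0.31 × (1 − 0.45) × (1 − 0.26) = 0.013879
Posterior odds = 0.003024 / 0.013879 ≈ 0.218.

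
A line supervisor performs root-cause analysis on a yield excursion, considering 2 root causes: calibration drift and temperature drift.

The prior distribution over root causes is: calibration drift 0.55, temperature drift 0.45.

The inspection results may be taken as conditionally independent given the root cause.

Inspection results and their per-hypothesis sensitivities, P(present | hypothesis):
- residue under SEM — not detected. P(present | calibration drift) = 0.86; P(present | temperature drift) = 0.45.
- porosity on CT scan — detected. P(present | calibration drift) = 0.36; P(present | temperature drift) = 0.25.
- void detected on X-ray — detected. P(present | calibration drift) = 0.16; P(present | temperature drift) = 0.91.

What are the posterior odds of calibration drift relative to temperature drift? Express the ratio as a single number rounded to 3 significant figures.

Unnormalized posterior weight (prior times the inspection result likelihoods) for each of the two hypotheses (using 1 − P(present | H) for each absent inspection result):
  calibration drift: 0.55 × (1 − 0.86) × 0.36 × 0.16 = 0.0044352
  temperature drift: 0.45 × (1 − 0.45) × 0.25 × 0.91 = 0.056306
Posterior odds = 0.0044352 / 0.056306 ≈ 0.0788.

0.0788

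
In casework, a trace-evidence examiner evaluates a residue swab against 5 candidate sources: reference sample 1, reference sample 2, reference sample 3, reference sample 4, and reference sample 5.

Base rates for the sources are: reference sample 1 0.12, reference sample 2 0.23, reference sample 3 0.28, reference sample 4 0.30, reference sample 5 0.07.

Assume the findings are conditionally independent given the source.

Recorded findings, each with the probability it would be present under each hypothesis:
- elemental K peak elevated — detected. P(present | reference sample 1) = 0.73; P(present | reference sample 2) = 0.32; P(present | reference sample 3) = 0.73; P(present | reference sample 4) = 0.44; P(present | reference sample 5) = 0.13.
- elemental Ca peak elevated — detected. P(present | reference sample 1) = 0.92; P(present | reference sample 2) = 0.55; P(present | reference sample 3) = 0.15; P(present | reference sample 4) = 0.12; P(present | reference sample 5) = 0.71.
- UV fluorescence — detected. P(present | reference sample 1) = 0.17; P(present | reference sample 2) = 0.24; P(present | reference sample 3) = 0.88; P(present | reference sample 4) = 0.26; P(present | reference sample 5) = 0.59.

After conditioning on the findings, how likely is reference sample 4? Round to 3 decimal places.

0.071

By Bayes' rule with conditional independence, the unnormalized weight for each hypothesis is prior × ∏ likelihoods:
  reference sample 1: 0.12 × 0.73 × 0.92 × 0.17 = 0.013701
  reference sample 2: 0.23 × 0.32 × 0.55 × 0.24 = 0.0097152
  reference sample 3: 0.28 × 0.73 × 0.15 × 0.88 = 0.026981
  reference sample 4: 0.30 × 0.44 × 0.12 × 0.26 = 0.0041184
  reference sample 5: 0.07 × 0.13 × 0.71 × 0.59 = 0.003812
The unnormalized weights sum to 0.058327.
P(reference sample 4 | evidence) = 0.0041184 / 0.058327 ≈ 0.071.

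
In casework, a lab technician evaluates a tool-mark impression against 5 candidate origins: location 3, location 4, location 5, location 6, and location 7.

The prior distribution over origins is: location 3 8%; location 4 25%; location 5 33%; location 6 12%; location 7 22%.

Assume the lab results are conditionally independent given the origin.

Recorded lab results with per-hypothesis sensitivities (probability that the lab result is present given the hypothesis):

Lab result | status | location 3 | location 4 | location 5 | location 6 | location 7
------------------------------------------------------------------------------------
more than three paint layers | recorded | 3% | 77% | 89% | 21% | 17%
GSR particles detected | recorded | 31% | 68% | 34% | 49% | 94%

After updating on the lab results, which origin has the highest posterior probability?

By Bayes' rule with conditional independence, the unnormalized weight for each hypothesis is prior × ∏ likelihoods:
  location 3: 0.08 × 0.03 × 0.31 = 0.000744
  location 4: 0.25 × 0.77 × 0.68 = 0.1309
  location 5: 0.33 × 0.89 × 0.34 = 0.099858
  location 6: 0.12 × 0.21 × 0.49 = 0.012348
  location 7: 0.22 × 0.17 × 0.94 = 0.035156
Normalizing constant Z = 0.000744 + 0.1309 + 0.099858 + 0.012348 + 0.035156 = 0.27901.
P(location 3 | evidence) ≈ 0.000744 / 0.27901 ≈ 0.003
P(location 4 | evidence) ≈ 0.1309 / 0.27901 ≈ 0.469
P(location 5 | evidence) ≈ 0.099858 / 0.27901 ≈ 0.358
P(location 6 | evidence) ≈ 0.012348 / 0.27901 ≈ 0.044
P(location 7 | evidence) ≈ 0.035156 / 0.27901 ≈ 0.126
The largest is 0.469, so location 4 is most probable.

location 4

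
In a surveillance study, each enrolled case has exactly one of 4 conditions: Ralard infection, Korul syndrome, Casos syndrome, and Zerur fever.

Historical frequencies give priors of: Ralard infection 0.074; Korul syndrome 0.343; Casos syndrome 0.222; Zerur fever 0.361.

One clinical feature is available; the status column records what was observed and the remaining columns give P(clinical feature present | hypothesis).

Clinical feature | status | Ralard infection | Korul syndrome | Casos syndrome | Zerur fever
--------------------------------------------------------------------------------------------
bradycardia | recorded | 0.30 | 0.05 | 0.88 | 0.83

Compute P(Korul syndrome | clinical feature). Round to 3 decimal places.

For each hypothesis, the unnormalized posterior weight is prior × likelihood:
  Ralard infection: 0.074 × 0.30 = 0.0222
  Korul syndrome: 0.343 × 0.05 = 0.01715
  Casos syndrome: 0.222 × 0.88 = 0.19536
  Zerur fever: 0.361 × 0.83 = 0.29963
The unnormalized weights sum to 0.53434.
P(Korul syndrome | evidence) = 0.01715 / 0.53434 ≈ 0.032.

0.032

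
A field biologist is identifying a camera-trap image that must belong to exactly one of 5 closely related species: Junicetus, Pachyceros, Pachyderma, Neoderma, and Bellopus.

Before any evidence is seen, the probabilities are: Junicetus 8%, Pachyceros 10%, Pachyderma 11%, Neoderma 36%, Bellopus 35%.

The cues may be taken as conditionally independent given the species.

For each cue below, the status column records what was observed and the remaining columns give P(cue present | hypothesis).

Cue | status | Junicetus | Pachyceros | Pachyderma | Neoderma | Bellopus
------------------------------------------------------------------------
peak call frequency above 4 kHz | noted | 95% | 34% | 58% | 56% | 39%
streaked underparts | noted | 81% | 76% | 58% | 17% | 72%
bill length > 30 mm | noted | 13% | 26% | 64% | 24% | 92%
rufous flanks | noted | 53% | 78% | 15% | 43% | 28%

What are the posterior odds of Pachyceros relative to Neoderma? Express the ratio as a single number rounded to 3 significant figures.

1.48

Unnormalized posterior weight (prior times the cue likelihoods) for each of the two hypotheses:
  Pachyceros: 0.10 × 0.34 × 0.76 × 0.26 × 0.78 = 0.0052404
  Neoderma: 0.36 × 0.56 × 0.17 × 0.24 × 0.43 = 0.0035369
Posterior odds = 0.0052404 / 0.0035369 ≈ 1.48.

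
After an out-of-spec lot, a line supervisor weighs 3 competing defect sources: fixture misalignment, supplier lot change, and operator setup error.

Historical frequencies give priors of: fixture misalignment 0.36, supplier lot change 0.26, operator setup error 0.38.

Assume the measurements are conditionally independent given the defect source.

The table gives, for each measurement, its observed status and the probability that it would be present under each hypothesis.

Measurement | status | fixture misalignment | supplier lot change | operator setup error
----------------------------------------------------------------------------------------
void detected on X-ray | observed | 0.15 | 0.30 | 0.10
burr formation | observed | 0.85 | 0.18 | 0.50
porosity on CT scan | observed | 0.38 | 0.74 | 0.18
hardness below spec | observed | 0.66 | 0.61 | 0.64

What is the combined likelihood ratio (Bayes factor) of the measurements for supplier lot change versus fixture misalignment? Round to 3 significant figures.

0.762

Take the product of per-measurement likelihoods under each hypothesis, then divide.
  supplier lot change: 0.30 × 0.18 × 0.74 × 0.61 = 0.024376
  fixture misalignment: 0.15 × 0.85 × 0.38 × 0.66 = 0.031977
Bayes factor = 0.024376 / 0.031977 ≈ 0.762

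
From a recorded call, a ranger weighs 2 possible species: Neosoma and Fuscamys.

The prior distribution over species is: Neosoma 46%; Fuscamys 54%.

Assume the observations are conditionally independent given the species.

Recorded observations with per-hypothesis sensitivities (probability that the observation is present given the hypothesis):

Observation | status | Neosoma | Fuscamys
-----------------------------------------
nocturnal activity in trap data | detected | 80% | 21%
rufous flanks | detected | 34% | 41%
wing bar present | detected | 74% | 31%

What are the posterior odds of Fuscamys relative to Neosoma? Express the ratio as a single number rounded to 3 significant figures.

Posterior odds equal prior odds times the likelihood ratio; only the two competing hypotheses matter.
  Fuscamys: 0.54 × 0.21 × 0.41 × 0.31 = 0.014413
  Neosoma: 0.46 × 0.80 × 0.34 × 0.74 = 0.092589
Odds(Fuscamys : Neosoma) = 0.014413 / 0.092589 ≈ 0.156.

0.156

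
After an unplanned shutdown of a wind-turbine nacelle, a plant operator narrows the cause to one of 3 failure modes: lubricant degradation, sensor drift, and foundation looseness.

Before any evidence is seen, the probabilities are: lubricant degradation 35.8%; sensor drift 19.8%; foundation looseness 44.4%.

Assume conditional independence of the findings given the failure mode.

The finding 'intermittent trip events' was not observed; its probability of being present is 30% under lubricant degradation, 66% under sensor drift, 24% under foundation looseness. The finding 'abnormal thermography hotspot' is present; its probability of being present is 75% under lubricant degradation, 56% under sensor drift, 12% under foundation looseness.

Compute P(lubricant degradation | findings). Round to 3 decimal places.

0.706

For each hypothesis, the unnormalized posterior weight is prior × product of the finding likelihoods (using 1 − P(present | H) for each absent finding):
  lubricant degradation: 0.358 × (1 − 0.30) × 0.75 = 0.18795
  sensor drift: 0.198 × (1 − 0.66) × 0.56 = 0.037699
  foundation looseness: 0.444 × (1 − 0.24) × 0.12 = 0.040493
Normalizing constant Z = 0.18795 + 0.037699 + 0.040493 = 0.26614.
P(lubricant degradation | evidence) = 0.18795 / 0.26614 ≈ 0.706.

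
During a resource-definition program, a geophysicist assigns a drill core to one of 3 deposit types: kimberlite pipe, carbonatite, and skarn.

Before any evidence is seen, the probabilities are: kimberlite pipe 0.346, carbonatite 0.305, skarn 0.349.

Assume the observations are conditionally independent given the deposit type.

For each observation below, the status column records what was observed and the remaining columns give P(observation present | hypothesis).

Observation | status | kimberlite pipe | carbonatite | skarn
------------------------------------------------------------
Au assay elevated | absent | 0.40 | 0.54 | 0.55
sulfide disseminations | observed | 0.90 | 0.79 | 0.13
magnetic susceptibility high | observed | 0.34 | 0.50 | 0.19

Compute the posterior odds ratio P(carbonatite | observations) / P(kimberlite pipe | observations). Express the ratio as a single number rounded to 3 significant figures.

The normalizing constant cancels in an odds ratio, so compute prior × likelihood for the two hypotheses only (using 1 − P(present | H) for each absent observation):
  carbonatite: 0.305 × (1 − 0.54) × 0.79 × 0.50 = 0.055418
  kimberlite pipe: 0.346 × (1 − 0.40) × 0.90 × 0.34 = 0.063526
Posterior odds = 0.055418 / 0.063526 ≈ 0.872.

0.872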